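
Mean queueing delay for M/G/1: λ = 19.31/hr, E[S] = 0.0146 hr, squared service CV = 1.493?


ρ = λ·E[S] = 19.31·0.0146 = 0.2819
E[S²] = E[S]²(1+C_s²) = 0.0146²·(1+1.493) = 0.0005314
Wq = λ·E[S²]/(2(1−ρ)) = 19.31·0.0005314/(2·0.7181) = 0.007145 hr

Final: 0.007145 hr


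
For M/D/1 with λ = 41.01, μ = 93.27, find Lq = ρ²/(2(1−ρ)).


ρ = 41.01/93.27 = 0.4397
M/D/1: Lq = ρ²/(2(1−ρ)) = 0.1933/(2·0.5603) = 0.17252

Final: 0.17252


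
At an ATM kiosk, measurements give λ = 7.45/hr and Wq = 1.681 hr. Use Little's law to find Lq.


Lq = λWq = 7.45·1.681 = 12.5235

Final: 12.5235


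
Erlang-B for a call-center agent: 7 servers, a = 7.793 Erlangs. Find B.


B(c,a) = (a^c/c!) / Σ_{k=0}^{c} a^k/k!
a^7/7! = 346.339637
Σ terms (k=0..7): 1.00000 + 7.79300 + 30.36542 + 78.87925 + 153.67650 + 239.52019 + 311.09681 + 346.33964 = 1168.670820
B = 346.339637/1168.670820 = 0.296353

Final: 0.296353


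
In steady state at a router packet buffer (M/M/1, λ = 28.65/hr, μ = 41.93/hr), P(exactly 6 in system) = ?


ρ = 28.65/41.93 = 0.6833
P_n = (1−ρ)·ρ^n = (1 − 0.6833)·0.6833^6 = 0.3167·0.101765 = 0.032231

Final: 0.032231


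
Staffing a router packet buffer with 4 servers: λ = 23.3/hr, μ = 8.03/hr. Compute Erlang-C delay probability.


a = λ/μ = 2.9016; ρ = a/4 = 0.7254
P₀ = 0.043594 (from M/M/c formula)
C(c,a) = [a^c/(c!(1−ρ))]·P₀ = [70.88617/(24·0.2746)]·0.043594
= 10.75616·0.043594 = 0.468900

Final: 0.468900


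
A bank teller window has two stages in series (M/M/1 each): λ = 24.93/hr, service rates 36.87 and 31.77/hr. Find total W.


Each node sees arrival rate λ = 24.93/hr (tandem ⇒ throughput preserved).
W₁ = 1/(μ₁−λ) = 1/(36.87−24.93) = 0.08375 hr
W₂ = 1/(μ₂−λ) = 1/(31.77−24.93) = 0.14620 hr
W_total = W₁ + W₂ = 0.08375 + 0.14620 = 0.22995 hr

Final: 0.22995 hr


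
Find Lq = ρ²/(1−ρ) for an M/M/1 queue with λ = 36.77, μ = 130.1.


ρ = 36.77/130.1 = 0.2826
Lq = ρ²/(1−ρ) = 0.07988/0.7174 = 0.1113

Final: 0.1113


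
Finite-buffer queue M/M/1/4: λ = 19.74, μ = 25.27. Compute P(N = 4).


ρ = λ/μ = 19.74/25.27 = 0.7812
P_K = (1−ρ)ρ^K/(1−ρ^(K+1)) = (0.2188·0.372364)/(1 − 0.290877)
= 0.081487/0.709123 = 0.114912

Final: 0.114912


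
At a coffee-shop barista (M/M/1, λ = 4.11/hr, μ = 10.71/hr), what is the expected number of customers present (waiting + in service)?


ρ = λ/μ = 4.11/10.71 = 0.3838
L = ρ/(1−ρ) = 0.3838/(1 − 0.3838) = 0.3838/0.6162 = 0.6227

Final: 0.6227


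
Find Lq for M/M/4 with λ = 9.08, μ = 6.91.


a = λ/μ = 1.3140; ρ = a/4 = 0.3285
P₀ = 0.267341
Lq = P₀·a^c·ρ / (c!·(1−ρ)²) = 0.267341·2.98148·0.3285/(24·0.45090)
= 0.02420

Final: 0.02420


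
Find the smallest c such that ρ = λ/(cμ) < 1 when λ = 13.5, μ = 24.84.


Stability requires cμ > λ ⇔ c > λ/μ.
λ/μ = 13.5/24.84 = 0.5435
Minimum integer c = ⌊0.5435⌋ + 1 = 1
Check: 1·24.84 = 24.84 > 13.5, while 0·24.84 = 0.00 ≤ 13.5

Final: 1 servers


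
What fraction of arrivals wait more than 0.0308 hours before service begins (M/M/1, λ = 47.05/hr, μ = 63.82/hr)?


ρ = 47.05/63.82 = 0.7372
P(Wq > t) = ρ·e^{−(μ−λ)t} = 0.7372·e^{−0.5165}
= 0.7372·0.596595 = 0.439828

Final: 0.439828


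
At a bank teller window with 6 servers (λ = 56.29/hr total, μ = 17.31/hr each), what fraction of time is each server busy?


ρ = λ/(cμ) = 56.29/(6·17.31) = 56.29/103.86 = 0.5420

Final: 0.5420


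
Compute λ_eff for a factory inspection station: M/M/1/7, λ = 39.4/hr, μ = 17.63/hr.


ρ = 2.2348; P_K = (1−ρ)ρ^7/(1−ρ^8) = 0.553427
λ_eff = λ(1 − P_K) = 39.4·(1 − 0.553427) = 39.4·0.446573 = 17.5950 /hr

Final: 17.5950 /hr


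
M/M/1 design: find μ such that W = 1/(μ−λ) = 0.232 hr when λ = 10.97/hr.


W = 1/(μ−λ) ⇒ μ − λ = 1/W = 1/0.232 = 4.3103
μ = λ + 1/W = 10.97 + 4.3103 = 15.2803 per hr

Final: 15.2803 /hr


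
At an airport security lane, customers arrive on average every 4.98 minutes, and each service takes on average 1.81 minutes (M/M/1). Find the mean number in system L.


λ = 60/4.98 = 12.0482 /hr
μ = 60/1.81 = 33.1492 /hr
ρ = λ/μ = 12.0482/33.1492 = 0.3635
L = ρ/(1−ρ) = 0.3635/0.6365 = 0.5710

Final: 0.5710


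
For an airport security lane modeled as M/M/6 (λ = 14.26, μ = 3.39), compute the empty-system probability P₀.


a = λ/μ = 14.26/3.39 = 4.2065; ρ = a/c = 0.7011
Σ_{k=0}^{5} a^k/k! (terms k=0..5) = 1.00000 + 4.20649 + 8.84728 + 12.40533 + 13.04572 + 10.97534 = 50.48015
Tail: a^6/(6!(1−ρ)) = 5540.11735/(720·0.2989) = 25.74150
P₀ = 1/(50.48015 + 25.74150) = 1/76.22165 = 0.013120

Final: 0.013120


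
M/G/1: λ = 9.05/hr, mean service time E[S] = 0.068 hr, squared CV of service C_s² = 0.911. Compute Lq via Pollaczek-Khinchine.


ρ = λ·E[S] = 9.05·0.068 = 0.6154
Lq = ρ²(1+C_s²)/(2(1−ρ)) = 0.3787·(1+0.911)/(2·0.3846)
= 0.3787·1.9110/0.7692 = 0.94088

Final: 0.94088


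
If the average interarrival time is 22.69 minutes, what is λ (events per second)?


λ = 1/(interarrival time) in consistent units.
1 second = 0.0166667 min, so λ = 0.0166667/22.69 = 0.0007345 per second

Final: 0.0007345 /sec


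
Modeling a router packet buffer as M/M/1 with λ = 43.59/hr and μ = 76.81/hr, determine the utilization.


ρ = λ/μ = 43.59/76.81 = 0.5675

Final: 0.5675


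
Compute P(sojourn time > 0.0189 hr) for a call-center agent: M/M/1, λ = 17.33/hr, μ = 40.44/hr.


W ~ Exponential(μ−λ) for M/M/1.
μ − λ = 40.44 − 17.33 = 23.1100
P(W > t) = e^{−(μ−λ)t} = e^{−0.4368} = 0.646114

Final: 0.646114


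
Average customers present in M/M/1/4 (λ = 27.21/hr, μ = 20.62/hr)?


ρ = 27.21/20.62 = 1.3196
L = ρ[1 − (K+1)ρ^K + Kρ^(K+1)] / [(1−ρ)(1−ρ^(K+1))]
Numerator: 1.3196·(1 − 5·3.032212 + 4·4.001284) = 2.433432
Denominator: (-0.3196)·(-3.001284) = 0.959188
L = 2.433432/0.959188 = 2.5370

Final: 2.5370


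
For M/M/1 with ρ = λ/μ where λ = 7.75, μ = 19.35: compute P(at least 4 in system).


ρ = 7.75/19.35 = 0.4005
P(N ≥ n) = ρ^n = 0.4005^4 = 0.025733

Final: 0.025733


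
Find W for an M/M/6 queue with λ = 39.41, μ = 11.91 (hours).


a = 3.3090; ρ = 0.5515; P₀ = 0.035475
Lq = P₀·a^c·ρ/(c!(1−ρ)²) = 0.17733
Wq = Lq/λ = 0.17733/39.41 = 0.004500 hr
W = Wq + 1/μ = 0.004500 + 0.08396 = 0.08846 hr

Final: 0.08846 hr


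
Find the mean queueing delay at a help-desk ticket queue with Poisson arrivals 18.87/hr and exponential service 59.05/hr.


ρ = 18.87/59.05 = 0.3196
Wq = ρ/(μ−λ) = 0.3196/(59.05 − 18.87) = 0.3196/40.18 = 0.007953 hr

Final: 0.007953 hr


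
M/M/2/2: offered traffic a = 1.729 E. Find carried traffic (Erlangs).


B(2,1.729) = 0.353887 (Erlang-B)
Carried load = a(1 − B) = 1.729·(1 − 0.353887) = 1.729·0.646113 = 1.1171 E

Final: 1.1171 Erlangs


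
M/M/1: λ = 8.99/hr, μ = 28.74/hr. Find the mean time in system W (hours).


W = 1/(μ−λ) = 1/(28.74 − 8.99) = 1/19.75 = 0.05063 hr

Final: 0.05063 hr


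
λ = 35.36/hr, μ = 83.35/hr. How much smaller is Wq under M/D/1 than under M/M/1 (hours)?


ρ = 35.36/83.35 = 0.4242
Wq(M/M/1) = ρ/(μ−λ) = 0.4242/47.99 = 0.008840 hr
Wq(M/D/1) = ρ/(2(μ−λ)) = 0.004420 hr
Savings = 0.008840 − 0.004420 = 0.004420 hr

Final: 0.004420 hr


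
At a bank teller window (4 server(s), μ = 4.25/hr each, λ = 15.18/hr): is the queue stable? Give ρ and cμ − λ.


Total capacity cμ = 4·4.25 = 17.00/hr
ρ = λ/(cμ) = 15.18/17.00 = 0.8929
Stable ⇔ ρ < 1: YES
Spare capacity = cμ − λ = 17.00 − 15.18 = 1.82/hr

Final: ρ = 0.8929; stable; margin = 1.82/hr


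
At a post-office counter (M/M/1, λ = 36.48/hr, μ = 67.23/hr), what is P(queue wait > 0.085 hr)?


ρ = 36.48/67.23 = 0.5426
P(Wq > t) = ρ·e^{−(μ−λ)t} = 0.5426·e^{−2.6138}
= 0.5426·0.073259 = 0.039752

Final: 0.039752


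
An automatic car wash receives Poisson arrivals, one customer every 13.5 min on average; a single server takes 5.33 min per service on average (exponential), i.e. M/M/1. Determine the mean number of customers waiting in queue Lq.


λ = 60/13.5 = 4.4444 /hr
μ = 60/5.33 = 11.2570 /hr
ρ = λ/μ = 4.4444/11.2570 = 0.3948
Lq = ρ²/(1−ρ) = 0.1559/0.6052 = 0.2576

Final: 0.2576


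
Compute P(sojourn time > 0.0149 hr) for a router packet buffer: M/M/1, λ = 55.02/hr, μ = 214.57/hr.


W ~ Exponential(μ−λ) for M/M/1.
μ − λ = 214.57 − 55.02 = 159.5500
P(W > t) = e^{−(μ−λ)t} = e^{−2.3773} = 0.092801

Final: 0.092801


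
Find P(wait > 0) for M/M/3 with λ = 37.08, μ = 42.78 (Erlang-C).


a = λ/μ = 0.8668; ρ = a/3 = 0.2889
P₀ = 0.417533 (from M/M/c formula)
C(c,a) = [a^c/(c!(1−ρ))]·P₀ = [0.65117/(6·0.7111)]·0.417533
= 0.15263·0.417533 = 0.063726

Final: 0.063726


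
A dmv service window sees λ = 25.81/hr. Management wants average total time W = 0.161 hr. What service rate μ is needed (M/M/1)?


W = 1/(μ−λ) ⇒ μ − λ = 1/W = 1/0.161 = 6.2112
μ = λ + 1/W = 25.81 + 6.2112 = 32.0212 per hr

Final: 32.0212 /hr


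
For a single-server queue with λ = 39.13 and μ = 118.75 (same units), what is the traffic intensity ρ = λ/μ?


ρ = λ/μ = 39.13/118.75 = 0.3295

Final: 0.3295


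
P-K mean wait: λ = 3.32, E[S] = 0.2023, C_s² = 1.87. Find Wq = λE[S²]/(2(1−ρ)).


ρ = λ·E[S] = 3.32·0.2023 = 0.6716
E[S²] = E[S]²(1+C_s²) = 0.2023²·(1+1.87) = 0.117456
Wq = λ·E[S²]/(2(1−ρ)) = 3.32·0.117456/(2·0.3284) = 0.59378 hr

Final: 0.59378 hr


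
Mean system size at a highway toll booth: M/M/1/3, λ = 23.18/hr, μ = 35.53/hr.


ρ = 23.18/35.53 = 0.6524
L = ρ[1 − (K+1)ρ^K + Kρ^(K+1)] / [(1−ρ)(1−ρ^(K+1))]
Numerator: 0.6524·(1 − 4·0.277686 + 3·0.181164) = 0.282327
Denominator: (0.3476)·(0.818836) = 0.284622
L = 0.282327/0.284622 = 0.9919

Final: 0.9919


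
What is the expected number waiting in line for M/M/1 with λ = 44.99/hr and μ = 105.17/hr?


ρ = 44.99/105.17 = 0.4278
Lq = ρ²/(1−ρ) = 0.1830/0.5722 = 0.3198

Final: 0.3198


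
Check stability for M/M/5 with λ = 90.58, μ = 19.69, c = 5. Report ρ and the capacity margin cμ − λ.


Total capacity cμ = 5·19.69 = 98.45/hr
ρ = λ/(cμ) = 90.58/98.45 = 0.9201
Stable ⇔ ρ < 1: YES
Spare capacity = cμ − λ = 98.45 − 90.58 = 7.87/hr

Final: ρ = 0.9201; stable; margin = 7.87/hr


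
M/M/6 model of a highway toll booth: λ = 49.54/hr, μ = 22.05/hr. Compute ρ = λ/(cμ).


ρ = λ/(cμ) = 49.54/(6·22.05) = 49.54/132.30 = 0.3745

Final: 0.3745


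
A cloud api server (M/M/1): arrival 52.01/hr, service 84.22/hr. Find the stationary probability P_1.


ρ = 52.01/84.22 = 0.6175
P_n = (1−ρ)·ρ^n = (1 − 0.6175)·0.6175^1 = 0.3825·0.617549 = 0.236182

Final: 0.236182


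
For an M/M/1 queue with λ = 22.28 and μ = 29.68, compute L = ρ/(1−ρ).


ρ = λ/μ = 22.28/29.68 = 0.7507
L = ρ/(1−ρ) = 0.7507/(1 − 0.7507) = 0.7507/0.2493 = 3.0108

Final: 3.0108


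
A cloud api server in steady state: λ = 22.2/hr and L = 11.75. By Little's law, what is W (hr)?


W = L/λ = 11.75/22.2 = 0.5293 hr

Final: 0.5293 hr


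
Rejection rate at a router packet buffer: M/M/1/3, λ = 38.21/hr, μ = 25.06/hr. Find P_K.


ρ = λ/μ = 38.21/25.06 = 1.5247
P_K = (1−ρ)ρ^K/(1−ρ^(K+1)) = (-0.5247·3.544769)/(1 − 5.404853)
= -1.860084/-4.404853 = 0.422281

Final: 0.422281


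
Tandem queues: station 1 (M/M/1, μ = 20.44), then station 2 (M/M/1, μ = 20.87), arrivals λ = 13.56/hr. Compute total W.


Each node sees arrival rate λ = 13.56/hr (tandem ⇒ throughput preserved).
W₁ = 1/(μ₁−λ) = 1/(20.44−13.56) = 0.14535 hr
W₂ = 1/(μ₂−λ) = 1/(20.87−13.56) = 0.13680 hr
W_total = W₁ + W₂ = 0.14535 + 0.13680 = 0.28215 hr

Final: 0.28215 hr


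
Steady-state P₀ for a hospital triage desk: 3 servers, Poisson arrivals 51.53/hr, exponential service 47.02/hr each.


a = λ/μ = 51.53/47.02 = 1.0959; ρ = a/c = 0.3653
Σ_{k=0}^{2} a^k/k! (terms k=0..2) = 1.00000 + 1.09592 + 0.60052 = 2.69643
Tail: a^3/(3!(1−ρ)) = 1.31623/(6·0.6347) = 0.34563
P₀ = 1/(2.69643 + 0.34563) = 1/3.04207 = 0.328724

Final: 0.328724


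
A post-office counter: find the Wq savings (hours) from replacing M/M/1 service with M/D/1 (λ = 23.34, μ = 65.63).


ρ = 23.34/65.63 = 0.3556
Wq(M/M/1) = ρ/(μ−λ) = 0.3556/42.29 = 0.008409 hr
Wq(M/D/1) = ρ/(2(μ−λ)) = 0.004205 hr
Savings = 0.008409 − 0.004205 = 0.004205 hr

Final: 0.004205 hr


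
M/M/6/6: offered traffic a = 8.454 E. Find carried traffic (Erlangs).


B(6,8.454) = 0.413700 (Erlang-B)
Carried load = a(1 − B) = 8.454·(1 − 0.413700) = 8.454·0.586300 = 4.9566 E

Final: 4.9566 Erlangs


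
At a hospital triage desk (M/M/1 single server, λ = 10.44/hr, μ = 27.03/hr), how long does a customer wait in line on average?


ρ = 10.44/27.03 = 0.3862
Wq = ρ/(μ−λ) = 0.3862/(27.03 − 10.44) = 0.3862/16.59 = 0.02328 hr

Final: 0.02328 hr


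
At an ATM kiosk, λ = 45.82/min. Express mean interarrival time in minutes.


Mean interarrival time = 1/λ = 1/45.82 minute = 0.02182 minute
In minutes: 0.02182 × 1 = 0.02182 min

Final: 0.02182 min


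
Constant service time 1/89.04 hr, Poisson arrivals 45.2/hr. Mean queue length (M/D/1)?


ρ = 45.2/89.04 = 0.5076
M/D/1: Lq = ρ²/(2(1−ρ)) = 0.2577/(2·0.4924) = 0.26169

Final: 0.26169


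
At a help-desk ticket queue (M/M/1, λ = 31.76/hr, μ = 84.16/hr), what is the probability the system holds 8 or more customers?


ρ = 31.76/84.16 = 0.3774
P(N ≥ n) = ρ^n = 0.3774^8 = 0.0004113

Final: 0.0004113


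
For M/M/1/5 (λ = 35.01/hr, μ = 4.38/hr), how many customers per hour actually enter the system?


ρ = 7.9932; P_K = (1−ρ)ρ^5/(1−ρ^6) = 0.874896
λ_eff = λ(1 − P_K) = 35.01·(1 − 0.874896) = 35.01·0.125104 = 4.3799 /hr

Final: 4.3799 /hr


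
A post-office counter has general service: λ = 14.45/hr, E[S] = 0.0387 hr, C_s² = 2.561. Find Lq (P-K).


ρ = λ·E[S] = 14.45·0.0387 = 0.5592
Lq = ρ²(1+C_s²)/(2(1−ρ)) = 0.3127·(1+2.561)/(2·0.4408)
= 0.3127·3.5610/0.8816 = 1.26320

Final: 1.26320


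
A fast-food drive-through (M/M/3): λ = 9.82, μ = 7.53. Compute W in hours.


a = 1.3041; ρ = 0.4347; P₀ = 0.262578
Lq = P₀·a^c·ρ/(c!(1−ρ)²) = 0.13204
Wq = Lq/λ = 0.13204/9.82 = 0.01345 hr
W = Wq + 1/μ = 0.01345 + 0.13280 = 0.14625 hr

Final: 0.14625 hr


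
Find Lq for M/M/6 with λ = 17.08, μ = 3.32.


a = λ/μ = 5.1446; ρ = a/6 = 0.8574
P₀ = 0.003547
Lq = P₀·a^c·ρ / (c!·(1−ρ)²) = 0.003547·18539.52897·0.8574/(720·0.02033)
= 3.85315

Final: 3.85315


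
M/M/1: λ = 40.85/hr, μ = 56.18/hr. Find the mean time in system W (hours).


W = 1/(μ−λ) = 1/(56.18 − 40.85) = 1/15.33 = 0.06523 hr

Final: 0.06523 hr


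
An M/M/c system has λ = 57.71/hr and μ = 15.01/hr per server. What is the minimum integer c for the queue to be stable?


Stability requires cμ > λ ⇔ c > λ/μ.
λ/μ = 57.71/15.01 = 3.8448
Minimum integer c = ⌊3.8448⌋ + 1 = 4
Check: 4·15.01 = 60.04 > 57.71, while 3·15.01 = 45.03 ≤ 57.71

Final: 4 servers


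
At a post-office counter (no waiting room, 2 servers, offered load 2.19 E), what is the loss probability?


B(c,a) = (a^c/c!) / Σ_{k=0}^{c} a^k/k!
a^2/2! = 2.398050
Σ terms (k=0..2): 1.00000 + 2.19000 + 2.39805 = 5.588050
B = 2.398050/5.588050 = 0.429139

Final: 0.429139


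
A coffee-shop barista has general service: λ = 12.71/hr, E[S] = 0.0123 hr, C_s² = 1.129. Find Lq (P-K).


ρ = λ·E[S] = 12.71·0.0123 = 0.1563
Lq = ρ²(1+C_s²)/(2(1−ρ)) = 0.02444·(1+1.129)/(2·0.8437)
= 0.02444·2.1290/1.6873 = 0.03084

Final: 0.03084


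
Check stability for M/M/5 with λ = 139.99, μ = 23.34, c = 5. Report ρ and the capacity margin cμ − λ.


Total capacity cμ = 5·23.34 = 116.70/hr
ρ = λ/(cμ) = 139.99/116.70 = 1.1996
Stable ⇔ ρ < 1: NO
Spare capacity = cμ − λ = 116.70 − 139.99 = -23.29/hr

Final: ρ = 1.1996; unstable; margin = -23.29/hr


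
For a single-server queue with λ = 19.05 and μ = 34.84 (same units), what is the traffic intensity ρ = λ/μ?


ρ = λ/μ = 19.05/34.84 = 0.5468

Final: 0.5468


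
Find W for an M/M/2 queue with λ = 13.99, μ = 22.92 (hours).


a = 0.6104; ρ = 0.3052; P₀ = 0.532342
Lq = P₀·a^c·ρ/(c!(1−ρ)²) = 0.06269
Wq = Lq/λ = 0.06269/13.99 = 0.004481 hr
W = Wq + 1/μ = 0.004481 + 0.04363 = 0.04811 hr

Final: 0.04811 hr


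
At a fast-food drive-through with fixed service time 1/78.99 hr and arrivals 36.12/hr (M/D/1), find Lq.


ρ = 36.12/78.99 = 0.4573
M/D/1: Lq = ρ²/(2(1−ρ)) = 0.2091/(2·0.5427) = 0.19264

Final: 0.19264


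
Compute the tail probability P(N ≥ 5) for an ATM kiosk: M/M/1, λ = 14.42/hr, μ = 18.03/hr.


ρ = 14.42/18.03 = 0.7998
P(N ≥ n) = ρ^n = 0.7998^5 = 0.327226

Final: 0.327226


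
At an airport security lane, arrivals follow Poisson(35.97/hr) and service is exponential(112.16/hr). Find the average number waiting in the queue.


ρ = 35.97/112.16 = 0.3207
Lq = ρ²/(1−ρ) = 0.1029/0.6793 = 0.1514

Final: 0.1514


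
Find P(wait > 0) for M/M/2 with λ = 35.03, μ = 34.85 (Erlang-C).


a = λ/μ = 1.0052; ρ = a/2 = 0.5026
P₀ = 0.331042 (from M/M/c formula)
C(c,a) = [a^c/(c!(1−ρ))]·P₀ = [1.01036/(2·0.4974)]·0.331042
= 1.01560·0.331042 = 0.336207

Final: 0.336207


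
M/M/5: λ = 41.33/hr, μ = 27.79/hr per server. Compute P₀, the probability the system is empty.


a = λ/μ = 41.33/27.79 = 1.4872; ρ = a/c = 0.2974
Σ_{k=0}^{4} a^k/k! (terms k=0..4) = 1.00000 + 1.48723 + 1.10592 + 0.54825 + 0.20384 = 4.34524
Tail: a^5/(5!(1−ρ)) = 7.27586/(120·0.7026) = 0.08630
P₀ = 1/(4.34524 + 0.08630) = 1/4.43154 = 0.225655

Final: 0.225655


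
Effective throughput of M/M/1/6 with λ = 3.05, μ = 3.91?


ρ = 0.7801; P_K = (1−ρ)ρ^6/(1−ρ^7) = 0.060117
λ_eff = λ(1 − P_K) = 3.05·(1 − 0.060117) = 3.05·0.939883 = 2.8666 /hr

Final: 2.8666 /hr


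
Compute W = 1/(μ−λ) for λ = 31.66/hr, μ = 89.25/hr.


W = 1/(μ−λ) = 1/(89.25 − 31.66) = 1/57.59 = 0.01736 hr

Final: 0.01736 hr


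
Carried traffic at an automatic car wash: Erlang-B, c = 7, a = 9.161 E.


B(7,9.161) = 0.369620 (Erlang-B)
Carried load = a(1 − B) = 9.161·(1 − 0.369620) = 9.161·0.630380 = 5.7749 E

Final: 5.7749 Erlangs


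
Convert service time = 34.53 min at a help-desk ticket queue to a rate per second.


μ = 1/(service time) in consistent units.
1 second = 0.0166667 min, so μ = 0.0166667/34.53 = 0.0004827 per second

Final: 0.0004827 /sec


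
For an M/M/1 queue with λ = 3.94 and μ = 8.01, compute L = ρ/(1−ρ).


ρ = λ/μ = 3.94/8.01 = 0.4919
L = ρ/(1−ρ) = 0.4919/(1 − 0.4919) = 0.4919/0.5081 = 0.9681

Final: 0.9681


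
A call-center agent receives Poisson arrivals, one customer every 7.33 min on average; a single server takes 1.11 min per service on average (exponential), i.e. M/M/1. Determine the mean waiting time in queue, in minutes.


λ = 60/7.33 = 8.1855 /hr
μ = 60/1.11 = 54.0541 /hr
ρ = λ/μ = 8.1855/54.0541 = 0.1514
Wq = ρ/(μ−λ) = 0.1514/(54.0541−8.1855) = 0.003301 hr
In minutes: 0.003301·60 = 0.1981 min

Final: 0.1981 min


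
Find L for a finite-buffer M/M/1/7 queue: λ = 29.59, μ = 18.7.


ρ = 29.59/18.7 = 1.5824
L = ρ[1 − (K+1)ρ^K + Kρ^(K+1)] / [(1−ρ)(1−ρ^(K+1))]
Numerator: 1.5824·(1 − 8·24.838394 + 7·39.303106) = 122.497202
Denominator: (-0.5824)·(-38.303106) = 22.305926
L = 122.497202/22.305926 = 5.4917

Final: 5.4917


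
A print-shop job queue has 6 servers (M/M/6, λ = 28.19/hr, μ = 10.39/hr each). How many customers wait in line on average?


a = λ/μ = 2.7132; ρ = a/6 = 0.4522
P₀ = 0.065715
Lq = P₀·a^c·ρ / (c!·(1−ρ)²) = 0.065715·398.91206·0.4522/(720·0.30009)
= 0.05486

Final: 0.05486


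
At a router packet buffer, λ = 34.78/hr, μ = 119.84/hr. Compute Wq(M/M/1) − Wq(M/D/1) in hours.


ρ = 34.78/119.84 = 0.2902
Wq(M/M/1) = ρ/(μ−λ) = 0.2902/85.06 = 0.003412 hr
Wq(M/D/1) = ρ/(2(μ−λ)) = 0.001706 hr
Savings = 0.003412 − 0.001706 = 0.001706 hr

Final: 0.001706 hr


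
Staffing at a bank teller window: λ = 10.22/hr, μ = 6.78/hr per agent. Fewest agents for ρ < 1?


Stability requires cμ > λ ⇔ c > λ/μ.
λ/μ = 10.22/6.78 = 1.5074
Minimum integer c = ⌊1.5074⌋ + 1 = 2
Check: 2·6.78 = 13.56 > 10.22, while 1·6.78 = 6.78 ≤ 10.22

Final: 2 servers


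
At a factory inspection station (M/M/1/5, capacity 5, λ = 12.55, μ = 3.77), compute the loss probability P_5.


ρ = λ/μ = 12.55/3.77 = 3.3289
P_K = (1−ρ)ρ^K/(1−ρ^(K+1)) = (-2.3289·408.800933)/(1 − 1360.862522)
= -952.061589/-1359.862522 = 0.700116

Final: 0.700116


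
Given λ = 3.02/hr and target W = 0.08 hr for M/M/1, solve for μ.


W = 1/(μ−λ) ⇒ μ − λ = 1/W = 1/0.08 = 12.5000
μ = λ + 1/W = 3.02 + 12.5000 = 15.5200 per hr

Final: 15.5200 /hr


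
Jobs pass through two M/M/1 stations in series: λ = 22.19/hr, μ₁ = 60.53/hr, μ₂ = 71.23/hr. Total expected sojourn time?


Each node sees arrival rate λ = 22.19/hr (tandem ⇒ throughput preserved).
W₁ = 1/(μ₁−λ) = 1/(60.53−22.19) = 0.02608 hr
W₂ = 1/(μ₂−λ) = 1/(71.23−22.19) = 0.02039 hr
W_total = W₁ + W₂ = 0.02608 + 0.02039 = 0.04647 hr

Final: 0.04647 hr


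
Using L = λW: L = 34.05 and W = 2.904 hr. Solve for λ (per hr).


λ = L/W = 34.05/2.904 = 11.7252 /hr

Final: 11.7252 /hr


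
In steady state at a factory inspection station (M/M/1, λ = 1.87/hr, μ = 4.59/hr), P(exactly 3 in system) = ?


ρ = 1.87/4.59 = 0.4074
P_n = (1−ρ)·ρ^n = (1 − 0.4074)·0.4074^3 = 0.5926·0.067622 = 0.040072

Final: 0.040072


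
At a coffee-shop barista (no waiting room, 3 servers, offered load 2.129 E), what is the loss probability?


B(c,a) = (a^c/c!) / Σ_{k=0}^{c} a^k/k!
a^3/3! = 1.608332
Σ terms (k=0..3): 1.00000 + 2.12900 + 2.26632 + 1.60833 = 7.003653
B = 1.608332/7.003653 = 0.229642

Final: 0.229642


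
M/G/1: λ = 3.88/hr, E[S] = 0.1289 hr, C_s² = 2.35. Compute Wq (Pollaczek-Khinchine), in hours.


ρ = λ·E[S] = 3.88·0.1289 = 0.5001
E[S²] = E[S]²(1+C_s²) = 0.1289²·(1+2.35) = 0.055661
Wq = λ·E[S²]/(2(1−ρ)) = 3.88·0.055661/(2·0.4999) = 0.21602 hr

Final: 0.21602 hr


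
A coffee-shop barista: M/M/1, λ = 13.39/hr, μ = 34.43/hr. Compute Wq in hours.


ρ = 13.39/34.43 = 0.3889
Wq = ρ/(μ−λ) = 0.3889/(34.43 − 13.39) = 0.3889/21.04 = 0.01848 hr

Final: 0.01848 hr


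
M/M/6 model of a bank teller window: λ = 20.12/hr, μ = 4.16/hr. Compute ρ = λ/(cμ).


ρ = λ/(cμ) = 20.12/(6·4.16) = 20.12/24.96 = 0.8061

Final: 0.8061


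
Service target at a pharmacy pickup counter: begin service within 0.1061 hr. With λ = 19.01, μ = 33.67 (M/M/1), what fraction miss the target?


ρ = 19.01/33.67 = 0.5646
P(Wq > t) = ρ·e^{−(μ−λ)t} = 0.5646·e^{−1.5554}
= 0.5646·0.211099 = 0.119186

Final: 0.119186


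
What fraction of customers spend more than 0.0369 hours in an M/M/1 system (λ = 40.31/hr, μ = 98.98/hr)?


W ~ Exponential(μ−λ) for M/M/1.
μ − λ = 98.98 − 40.31 = 58.6700
P(W > t) = e^{−(μ−λ)t} = e^{−2.1649} = 0.114759

Final: 0.114759


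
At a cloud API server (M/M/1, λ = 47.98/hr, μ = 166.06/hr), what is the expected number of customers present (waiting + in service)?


ρ = λ/μ = 47.98/166.06 = 0.2889
L = ρ/(1−ρ) = 0.2889/(1 − 0.2889) = 0.2889/0.7111 = 0.4063

Final: 0.4063


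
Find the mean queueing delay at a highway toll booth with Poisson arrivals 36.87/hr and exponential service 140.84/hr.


ρ = 36.87/140.84 = 0.2618
Wq = ρ/(μ−λ) = 0.2618/(140.84 − 36.87) = 0.2618/103.97 = 0.002518 hr

Final: 0.002518 hr


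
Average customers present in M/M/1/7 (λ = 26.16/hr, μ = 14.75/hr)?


ρ = 26.16/14.75 = 1.7736
L = ρ[1 − (K+1)ρ^K + Kρ^(K+1)] / [(1−ρ)(1−ρ^(K+1))]
Numerator: 1.7736·(1 − 8·55.197580 + 7·97.896182) = 433.976907
Denominator: (-0.7736)·(-96.896182) = 74.954945
L = 433.976907/74.954945 = 5.7898

Final: 5.7898


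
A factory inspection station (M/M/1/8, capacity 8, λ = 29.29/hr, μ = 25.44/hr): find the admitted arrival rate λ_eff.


ρ = 1.1513; P_K = (1−ρ)ρ^8/(1−ρ^9) = 0.182893
λ_eff = λ(1 − P_K) = 29.29·(1 − 0.182893) = 29.29·0.817107 = 23.9331 /hr

Final: 23.9331 /hr


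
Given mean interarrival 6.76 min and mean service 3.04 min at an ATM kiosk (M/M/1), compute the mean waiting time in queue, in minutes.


λ = 60/6.76 = 8.8757 /hr
μ = 60/3.04 = 19.7368 /hr
ρ = λ/μ = 8.8757/19.7368 = 0.4497
Wq = ρ/(μ−λ) = 0.4497/(19.7368−8.8757) = 0.04141 hr
In minutes: 0.04141·60 = 2.484 min

Final: 2.484 min


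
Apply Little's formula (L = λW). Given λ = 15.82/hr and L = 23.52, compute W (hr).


W = L/λ = 23.52/15.82 = 1.4867 hr

Final: 1.4867 hr


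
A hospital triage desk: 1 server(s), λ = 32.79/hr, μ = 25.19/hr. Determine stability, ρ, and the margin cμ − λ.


Total capacity cμ = 1·25.19 = 25.19/hr
ρ = λ/(cμ) = 32.79/25.19 = 1.3017
Stable ⇔ ρ < 1: NO
Spare capacity = cμ − λ = 25.19 − 32.79 = -7.60/hr

Final: ρ = 1.3017; unstable; margin = -7.60/hr


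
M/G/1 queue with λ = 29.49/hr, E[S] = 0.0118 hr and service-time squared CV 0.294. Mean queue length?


ρ = λ·E[S] = 29.49·0.0118 = 0.3480
Lq = ρ²(1+C_s²)/(2(1−ρ)) = 0.1211·(1+0.294)/(2·0.6520)
= 0.1211·1.2940/1.3040 = 0.12016

Final: 0.12016


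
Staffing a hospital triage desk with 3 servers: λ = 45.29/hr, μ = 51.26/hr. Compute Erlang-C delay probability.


a = λ/μ = 0.8835; ρ = a/3 = 0.2945
P₀ = 0.410375 (from M/M/c formula)
C(c,a) = [a^c/(c!(1−ρ))]·P₀ = [0.68972/(6·0.7055)]·0.410375
= 0.16294·0.410375 = 0.066867

Final: 0.066867


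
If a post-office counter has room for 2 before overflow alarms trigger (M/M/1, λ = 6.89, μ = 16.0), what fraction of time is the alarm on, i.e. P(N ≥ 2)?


ρ = 6.89/16.0 = 0.4306
P(N ≥ n) = ρ^n = 0.4306^2 = 0.185438

Final: 0.185438


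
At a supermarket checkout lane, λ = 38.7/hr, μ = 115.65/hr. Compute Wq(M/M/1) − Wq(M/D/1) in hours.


ρ = 38.7/115.65 = 0.3346
Wq(M/M/1) = ρ/(μ−λ) = 0.3346/76.95 = 0.004349 hr
Wq(M/D/1) = ρ/(2(μ−λ)) = 0.002174 hr
Savings = 0.004349 − 0.002174 = 0.002174 hr

Final: 0.002174 hr


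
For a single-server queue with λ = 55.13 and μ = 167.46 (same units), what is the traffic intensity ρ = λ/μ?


ρ = λ/μ = 55.13/167.46 = 0.3292

Final: 0.3292


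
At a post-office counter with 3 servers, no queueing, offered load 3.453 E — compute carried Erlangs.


B(3,3.453) = 0.397178 (Erlang-B)
Carried load = a(1 − B) = 3.453·(1 − 0.397178) = 3.453·0.602822 = 2.0815 E

Final: 2.0815 Erlangs


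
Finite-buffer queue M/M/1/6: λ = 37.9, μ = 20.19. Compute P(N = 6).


ρ = λ/μ = 37.9/20.19 = 1.8772
P_K = (1−ρ)ρ^K/(1−ρ^(K+1)) = (-0.8772·43.753958)/(1 − 82.133482)
= -38.379524/-81.133482 = 0.473042

Final: 0.473042


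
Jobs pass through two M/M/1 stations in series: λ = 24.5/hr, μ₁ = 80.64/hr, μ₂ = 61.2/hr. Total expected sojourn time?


Each node sees arrival rate λ = 24.5/hr (tandem ⇒ throughput preserved).
W₁ = 1/(μ₁−λ) = 1/(80.64−24.5) = 0.01781 hr
W₂ = 1/(μ₂−λ) = 1/(61.2−24.5) = 0.02725 hr
W_total = W₁ + W₂ = 0.01781 + 0.02725 = 0.04506 hr

Final: 0.04506 hr


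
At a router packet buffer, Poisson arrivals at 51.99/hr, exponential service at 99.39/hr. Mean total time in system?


W = 1/(μ−λ) = 1/(99.39 − 51.99) = 1/47.40 = 0.02110 hr

Final: 0.02110 hr


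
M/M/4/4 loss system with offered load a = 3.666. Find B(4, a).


B(c,a) = (a^c/c!) / Σ_{k=0}^{c} a^k/k!
a^4/4! = 7.525903
Σ terms (k=0..4): 1.00000 + 3.66600 + 6.71978 + 8.21157 + 7.52590 = 27.123249
B = 7.525903/27.123249 = 0.277471

Final: 0.277471


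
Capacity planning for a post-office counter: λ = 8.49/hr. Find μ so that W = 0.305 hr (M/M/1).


W = 1/(μ−λ) ⇒ μ − λ = 1/W = 1/0.305 = 3.2787
μ = λ + 1/W = 8.49 + 3.2787 = 11.7687 per hr

Final: 11.7687 /hr


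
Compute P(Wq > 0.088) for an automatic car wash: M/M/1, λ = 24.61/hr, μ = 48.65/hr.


ρ = 24.61/48.65 = 0.5059
P(Wq > t) = ρ·e^{−(μ−λ)t} = 0.5059·e^{−2.1155}
= 0.5059·0.120571 = 0.060992

Final: 0.060992


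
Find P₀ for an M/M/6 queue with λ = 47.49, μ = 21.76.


a = λ/μ = 47.49/21.76 = 2.1824; ρ = a/c = 0.3637
Σ_{k=0}^{5} a^k/k! (terms k=0..5) = 1.00000 + 2.18244 + 2.38153 + 1.73252 + 0.94528 + 0.41261 = 8.65439
Tail: a^6/(6!(1−ρ)) = 108.05868/(720·0.6363) = 0.23588
P₀ = 1/(8.65439 + 0.23588) = 1/8.89027 = 0.112483

Final: 0.112483


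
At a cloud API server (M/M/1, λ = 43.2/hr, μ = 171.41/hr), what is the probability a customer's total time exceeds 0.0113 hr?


W ~ Exponential(μ−λ) for M/M/1.
μ − λ = 171.41 − 43.2 = 128.2100
P(W > t) = e^{−(μ−λ)t} = e^{−1.4488} = 0.234858

Final: 0.234858


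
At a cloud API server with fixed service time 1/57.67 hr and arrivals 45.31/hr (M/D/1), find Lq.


ρ = 45.31/57.67 = 0.7857
M/D/1: Lq = ρ²/(2(1−ρ)) = 0.6173/(2·0.2143) = 1.44009

Final: 1.44009


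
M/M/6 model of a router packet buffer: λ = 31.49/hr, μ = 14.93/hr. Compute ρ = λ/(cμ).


ρ = λ/(cμ) = 31.49/(6·14.93) = 31.49/89.58 = 0.3515

Final: 0.3515


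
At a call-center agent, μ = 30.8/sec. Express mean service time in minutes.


Mean service time = 1/μ = 1/30.8 second = 0.03247 second
In minutes: 0.03247 × 0.0166667 = 0.0005411 min

Final: 0.0005411 min


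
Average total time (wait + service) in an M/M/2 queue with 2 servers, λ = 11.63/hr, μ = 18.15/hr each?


a = 0.6408; ρ = 0.3204; P₀ = 0.514709
Lq = P₀·a^c·ρ/(c!(1−ρ)²) = 0.07330
Wq = Lq/λ = 0.07330/11.63 = 0.006302 hr
W = Wq + 1/μ = 0.006302 + 0.05510 = 0.06140 hr

Final: 0.06140 hr


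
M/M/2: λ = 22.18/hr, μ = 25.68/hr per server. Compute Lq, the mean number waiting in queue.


a = λ/μ = 0.8637; ρ = a/2 = 0.4319
P₀ = 0.396791
Lq = P₀·a^c·ρ / (c!·(1−ρ)²) = 0.396791·0.74599·0.4319/(2·0.32279)
= 0.19801

Final: 0.19801


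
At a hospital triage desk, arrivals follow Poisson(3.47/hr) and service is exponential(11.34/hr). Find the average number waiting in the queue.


ρ = 3.47/11.34 = 0.3060
Lq = ρ²/(1−ρ) = 0.09363/0.6940 = 0.1349

Final: 0.1349


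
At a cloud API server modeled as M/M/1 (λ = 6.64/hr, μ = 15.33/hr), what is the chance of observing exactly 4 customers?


ρ = 6.64/15.33 = 0.4331
P_n = (1−ρ)·ρ^n = (1 − 0.4331)·0.4331^4 = 0.5669·0.035197 = 0.019952

Final: 0.019952


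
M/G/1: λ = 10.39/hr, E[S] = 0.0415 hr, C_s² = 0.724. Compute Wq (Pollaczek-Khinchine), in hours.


ρ = λ·E[S] = 10.39·0.0415 = 0.4312
E[S²] = E[S]²(1+C_s²) = 0.0415²·(1+0.724) = 0.002969
Wq = λ·E[S²]/(2(1−ρ)) = 10.39·0.002969/(2·0.5688) = 0.02712 hr

Final: 0.02712 hr


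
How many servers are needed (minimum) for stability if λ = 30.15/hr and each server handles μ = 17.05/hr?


Stability requires cμ > λ ⇔ c > λ/μ.
λ/μ = 30.15/17.05 = 1.7683
Minimum integer c = ⌊1.7683⌋ + 1 = 2
Check: 2·17.05 = 34.10 > 30.15, while 1·17.05 = 17.05 ≤ 30.15

Final: 2 servers


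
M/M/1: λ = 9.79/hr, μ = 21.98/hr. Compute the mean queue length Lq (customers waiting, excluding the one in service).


ρ = 9.79/21.98 = 0.4454
Lq = ρ²/(1−ρ) = 0.1984/0.5546 = 0.3577

Final: 0.3577


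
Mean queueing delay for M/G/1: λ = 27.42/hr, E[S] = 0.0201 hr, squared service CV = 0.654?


ρ = λ·E[S] = 27.42·0.0201 = 0.5511
E[S²] = E[S]²(1+C_s²) = 0.0201²·(1+0.654) = 0.0006682
Wq = λ·E[S²]/(2(1−ρ)) = 27.42·0.0006682/(2·0.4489) = 0.02041 hr

Final: 0.02041 hr


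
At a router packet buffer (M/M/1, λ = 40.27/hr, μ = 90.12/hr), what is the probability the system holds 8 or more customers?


ρ = 40.27/90.12 = 0.4468
P(N ≥ n) = ρ^n = 0.4468^8 = 0.001590

Final: 0.001590


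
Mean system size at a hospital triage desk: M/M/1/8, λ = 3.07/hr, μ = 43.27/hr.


ρ = 3.07/43.27 = 0.07095
L = ρ[1 − (K+1)ρ^K + Kρ^(K+1)] / [(1−ρ)(1−ρ^(K+1))]
Numerator: 0.07095·(1 − 9·6.421e-10 + 8·4.556e-11) = 0.070950
Denominator: (0.9291)·(1.000000) = 0.929050
L = 0.070950/0.929050 = 0.07637

Final: 0.07637


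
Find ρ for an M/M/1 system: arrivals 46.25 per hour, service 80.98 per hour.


ρ = λ/μ = 46.25/80.98 = 0.5711

Final: 0.5711


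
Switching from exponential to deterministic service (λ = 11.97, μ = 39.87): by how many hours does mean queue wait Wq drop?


ρ = 11.97/39.87 = 0.3002
Wq(M/M/1) = ρ/(μ−λ) = 0.3002/27.90 = 0.01076 hr
Wq(M/D/1) = ρ/(2(μ−λ)) = 0.005380 hr
Savings = 0.01076 − 0.005380 = 0.005380 hr

Final: 0.005380 hr


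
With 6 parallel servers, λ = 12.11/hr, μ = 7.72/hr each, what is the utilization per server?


ρ = λ/(cμ) = 12.11/(6·7.72) = 12.11/46.32 = 0.2614

Final: 0.2614


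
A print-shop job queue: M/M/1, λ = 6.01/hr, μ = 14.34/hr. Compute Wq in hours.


ρ = 6.01/14.34 = 0.4191
Wq = ρ/(μ−λ) = 0.4191/(14.34 − 6.01) = 0.4191/8.33 = 0.05031 hr

Final: 0.05031 hr


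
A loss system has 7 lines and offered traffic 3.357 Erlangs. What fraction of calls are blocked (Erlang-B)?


B(c,a) = (a^c/c!) / Σ_{k=0}^{c} a^k/k!
a^7/7! = 0.953298
Σ terms (k=0..7): 1.00000 + 3.35700 + 5.63472 + 6.30526 + 5.29169 + 3.55284 + 1.98781 + 0.95330 = 28.082618
B = 0.953298/28.082618 = 0.033946

Final: 0.033946


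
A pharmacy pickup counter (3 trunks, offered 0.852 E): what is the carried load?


B(3,0.852) = 0.044468 (Erlang-B)
Carried load = a(1 − B) = 0.852·(1 − 0.044468) = 0.852·0.955532 = 0.8141 E

Final: 0.8141 Erlangs


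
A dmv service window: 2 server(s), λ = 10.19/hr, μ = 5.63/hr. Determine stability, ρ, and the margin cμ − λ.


Total capacity cμ = 2·5.63 = 11.26/hr
ρ = λ/(cμ) = 10.19/11.26 = 0.9050
Stable ⇔ ρ < 1: YES
Spare capacity = cμ − λ = 11.26 − 10.19 = 1.07/hr

Final: ρ = 0.9050; stable; margin = 1.07/hr


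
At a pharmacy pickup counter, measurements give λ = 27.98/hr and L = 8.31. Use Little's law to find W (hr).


W = L/λ = 8.31/27.98 = 0.2970 hr

Final: 0.2970 hr


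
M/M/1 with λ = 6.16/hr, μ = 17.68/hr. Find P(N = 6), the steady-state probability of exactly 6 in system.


ρ = 6.16/17.68 = 0.3484
P_n = (1−ρ)·ρ^n = (1 − 0.3484)·0.3484^6 = 0.6516·0.001789 = 0.001166

Final: 0.001166


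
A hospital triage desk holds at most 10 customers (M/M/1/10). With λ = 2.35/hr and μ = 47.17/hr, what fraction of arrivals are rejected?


ρ = λ/μ = 2.35/47.17 = 0.04982
P_K = (1−ρ)ρ^K/(1−ρ^(K+1)) = (0.9502·9.419e-14)/(1 − 4.693e-15)
= 8.950e-14/1.000000 = 8.950e-14

Final: 8.950e-14


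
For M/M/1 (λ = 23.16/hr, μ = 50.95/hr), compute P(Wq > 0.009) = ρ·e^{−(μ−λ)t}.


ρ = 23.16/50.95 = 0.4546
P(Wq > t) = ρ·e^{−(μ−λ)t} = 0.4546·e^{−0.2501}
= 0.4546·0.778715 = 0.353975

Final: 0.353975


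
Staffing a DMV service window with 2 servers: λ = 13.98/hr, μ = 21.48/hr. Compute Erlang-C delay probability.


a = λ/μ = 0.6508; ρ = a/2 = 0.3254
P₀ = 0.508957 (from M/M/c formula)
C(c,a) = [a^c/(c!(1−ρ))]·P₀ = [0.42359/(2·0.6746)]·0.508957
= 0.31397·0.508957 = 0.159795

Final: 0.159795


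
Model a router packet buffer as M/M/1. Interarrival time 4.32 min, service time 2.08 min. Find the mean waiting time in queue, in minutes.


λ = 60/4.32 = 13.8889 /hr
μ = 60/2.08 = 28.8462 /hr
ρ = λ/μ = 13.8889/28.8462 = 0.4815
Wq = ρ/(μ−λ) = 0.4815/(28.8462−13.8889) = 0.03219 hr
In minutes: 0.03219·60 = 1.931 min

Final: 1.931 min


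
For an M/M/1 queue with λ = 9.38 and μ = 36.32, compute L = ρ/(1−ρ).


ρ = λ/μ = 9.38/36.32 = 0.2583
L = ρ/(1−ρ) = 0.2583/(1 − 0.2583) = 0.2583/0.7417 = 0.3482

Final: 0.3482


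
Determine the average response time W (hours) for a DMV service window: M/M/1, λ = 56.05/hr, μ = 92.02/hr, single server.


W = 1/(μ−λ) = 1/(92.02 − 56.05) = 1/35.97 = 0.02780 hr

Final: 0.02780 hr


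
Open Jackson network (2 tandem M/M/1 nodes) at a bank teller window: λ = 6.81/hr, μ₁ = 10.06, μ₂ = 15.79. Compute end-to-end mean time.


Each node sees arrival rate λ = 6.81/hr (tandem ⇒ throughput preserved).
W₁ = 1/(μ₁−λ) = 1/(10.06−6.81) = 0.30769 hr
W₂ = 1/(μ₂−λ) = 1/(15.79−6.81) = 0.11136 hr
W_total = W₁ + W₂ = 0.30769 + 0.11136 = 0.41905 hr

Final: 0.41905 hr


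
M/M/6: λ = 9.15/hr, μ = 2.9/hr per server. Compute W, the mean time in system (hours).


a = 3.1552; ρ = 0.5259; P₀ = 0.041679
Lq = P₀·a^c·ρ/(c!(1−ρ)²) = 0.13359
Wq = Lq/λ = 0.13359/9.15 = 0.01460 hr
W = Wq + 1/μ = 0.01460 + 0.34483 = 0.35943 hr

Final: 0.35943 hr


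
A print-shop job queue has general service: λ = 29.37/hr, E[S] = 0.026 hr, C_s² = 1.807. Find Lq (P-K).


ρ = λ·E[S] = 29.37·0.026 = 0.7636
Lq = ρ²(1+C_s²)/(2(1−ρ)) = 0.5831·(1+1.807)/(2·0.2364)
= 0.5831·2.8070/0.4728 = 3.46223

Final: 3.46223


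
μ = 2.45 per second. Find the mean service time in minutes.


Mean service time = 1/μ = 1/2.45 second = 0.40816 second
In minutes: 0.40816 × 0.0166667 = 0.006803 min

Final: 0.006803 min


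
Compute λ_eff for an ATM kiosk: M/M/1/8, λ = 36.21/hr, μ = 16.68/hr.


ρ = 2.1709; P_K = (1−ρ)ρ^8/(1−ρ^9) = 0.539858
λ_eff = λ(1 − P_K) = 36.21·(1 − 0.539858) = 36.21·0.460142 = 16.6617 /hr

Final: 16.6617 /hr


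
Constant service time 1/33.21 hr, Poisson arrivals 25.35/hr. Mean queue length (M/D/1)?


ρ = 25.35/33.21 = 0.7633
M/D/1: Lq = ρ²/(2(1−ρ)) = 0.5827/(2·0.2367) = 1.23093

Final: 1.23093


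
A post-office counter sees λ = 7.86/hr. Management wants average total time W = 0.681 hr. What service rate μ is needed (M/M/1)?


W = 1/(μ−λ) ⇒ μ − λ = 1/W = 1/0.681 = 1.4684
μ = λ + 1/W = 7.86 + 1.4684 = 9.3284 per hr

Final: 9.3284 /hr


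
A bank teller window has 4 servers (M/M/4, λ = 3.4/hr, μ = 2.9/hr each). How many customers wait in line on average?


a = λ/μ = 1.1724; ρ = a/4 = 0.2931
P₀ = 0.308675
Lq = P₀·a^c·ρ / (c!·(1−ρ)²) = 0.308675·1.88940·0.2931/(24·0.49970)
= 0.01425

Final: 0.01425


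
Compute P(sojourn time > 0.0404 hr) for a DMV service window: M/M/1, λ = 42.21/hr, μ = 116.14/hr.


W ~ Exponential(μ−λ) for M/M/1.
μ − λ = 116.14 − 42.21 = 73.9300
P(W > t) = e^{−(μ−λ)t} = e^{−2.9868} = 0.050450

Final: 0.050450


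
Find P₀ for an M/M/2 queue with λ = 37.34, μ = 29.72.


a = λ/μ = 37.34/29.72 = 1.2564; ρ = a/c = 0.6282
Σ_{k=0}^{1} a^k/k! (terms k=0..1) = 1.00000 + 1.25639 = 2.25639
Tail: a^2/(2!(1−ρ)) = 1.57852/(2·0.3718) = 2.12279
P₀ = 1/(2.25639 + 2.12279) = 1/4.37919 = 0.228353

Final: 0.228353


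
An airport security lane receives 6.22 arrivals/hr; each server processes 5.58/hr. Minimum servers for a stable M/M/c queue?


Stability requires cμ > λ ⇔ c > λ/μ.
λ/μ = 6.22/5.58 = 1.1147
Minimum integer c = ⌊1.1147⌋ + 1 = 2
Check: 2·5.58 = 11.16 > 6.22, while 1·5.58 = 5.58 ≤ 6.22

Final: 2 servers


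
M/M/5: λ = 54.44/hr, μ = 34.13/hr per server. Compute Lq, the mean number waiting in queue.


a = λ/μ = 1.5951; ρ = a/5 = 0.3190
P₀ = 0.202442
Lq = P₀·a^c·ρ / (c!·(1−ρ)²) = 0.202442·10.32545·0.3190/(120·0.46374)
= 0.01198

Final: 0.01198


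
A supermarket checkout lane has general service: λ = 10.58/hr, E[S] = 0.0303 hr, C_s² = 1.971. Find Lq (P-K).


ρ = λ·E[S] = 10.58·0.0303 = 0.3206
Lq = ρ²(1+C_s²)/(2(1−ρ)) = 0.1028·(1+1.971)/(2·0.6794)
= 0.1028·2.9710/1.3589 = 0.22469

Final: 0.22469
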